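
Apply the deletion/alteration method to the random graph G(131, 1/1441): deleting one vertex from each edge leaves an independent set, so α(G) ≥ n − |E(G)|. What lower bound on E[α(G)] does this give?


E[|E(G)|] = C(131, 2)·p = 8515 · (1/1441) = 65/11.
E[α(G)] ≥ n − E[|E(G)|] = 131 − 65/11 = 1376/11.
Numerically: ≈ 125.091.
(This is only a lower bound; the true E[α(G)] may be larger.)

E[α(G)] ≥ 1376/11 ≈ 125.091.


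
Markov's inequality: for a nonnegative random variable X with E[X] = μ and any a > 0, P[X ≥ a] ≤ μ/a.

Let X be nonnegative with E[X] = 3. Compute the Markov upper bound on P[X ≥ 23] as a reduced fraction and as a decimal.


μ = E[X] = 3, a = 23.
Markov: P[X ≥ 23] ≤ μ/a = (3)/23 = 3/23.
Numerically: ≈ 0.13043.
(Since a = 23 > μ = 3.00000, the bound 3/23 is < 1 and informative.)

P[X ≥ 23] ≤ 3/23 ≈ 0.13043.


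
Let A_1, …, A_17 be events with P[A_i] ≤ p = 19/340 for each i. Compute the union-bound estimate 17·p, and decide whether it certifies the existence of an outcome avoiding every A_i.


Union bound: P[∪_{i=1}^{17} A_i] ≤ Σ_i P[A_i] ≤ 17·p = 17·(19/340) = 19/20.
Numerically: 19/20 ≈ 0.95000.
Is 19/20 < 1? YES.
Since P[∪ A_i] ≤ 19/20 < 1, the complement has P[∩ A_i^c] ≥ 1 − 19/20 = 1/20 > 0, so some outcome avoids every A_i.

17·p = 19/20 ≈ 0.95000; existence CERTIFIED by the union bound.


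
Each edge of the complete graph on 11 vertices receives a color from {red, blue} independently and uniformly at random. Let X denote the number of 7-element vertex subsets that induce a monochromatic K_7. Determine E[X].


Let X = Σ_S X_S over the C(11, 7) = 330 subsets S of size 7, where X_S = 1 if the K_7 on S is monochromatic.
For a fixed S, the K_7 on S has C(7, 2) = 21 edges. P[all 21 edges red] = (1/2)^21, and likewise for blue, so P[monochromatic] = 2·(1/2)^21 = 2^{1 − 21} = 1/1048576.
Summing: E[X] = C(11, 7) · 2^{1 − 21} = 330 · 1/1048576 = 165/524288.
Numerically: E[X] ≈ 0.000.

E[X] = C(11,7)·2^(1−C(7,2)) = 165/524288 ≈ 0.000.


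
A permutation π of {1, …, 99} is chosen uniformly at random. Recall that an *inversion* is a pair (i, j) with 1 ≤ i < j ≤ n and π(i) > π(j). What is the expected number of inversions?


Write X = Σ X_I over the C(99, 2) = 4851 pairs i < j, with X_I the indicator of one inversion.
There are 4851 indicators.
For each fixed pair i < j, the values π(i) and π(j) are two distinct elements of {1, …, 99} in uniformly random order; by symmetry P[π(i) > π(j)] = 1/2.
By linearity: E[X] = 4851 · (1/2) = C(99, 2) · (1/2) = 4851/2 = 4851/2 ≈ 2425.5000.

E[X] = 4851/2 = 2425.5000.


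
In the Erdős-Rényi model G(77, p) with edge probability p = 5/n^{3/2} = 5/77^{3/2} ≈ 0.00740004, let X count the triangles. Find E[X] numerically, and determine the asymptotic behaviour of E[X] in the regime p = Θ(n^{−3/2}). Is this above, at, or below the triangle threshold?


Number of potential triangles: C(77, 3) = 73150.
Each occurs with probability p³ ≈ (0.00740004)³ ≈ 4.05230149e-07.
By linearity: E[X] = C(77, 3)·p³ ≈ 73150 · 4.05230149e-07 ≈ 0.029643.
Since α = 3/2 > 1, p = c/n^{3/2} = o(1/n) is below the triangle threshold p ~ 1/n. Asymptotically E[X] ~ (c³/6)·n^{3(1−α)} = (5³/6)·n^{-1.5} → 0, so by Markov's inequality G has no triangles w.h.p.

E[X] ≈ 0.029643; in regime p = Θ(1/n^{3/2}) E[X] tends to 0 (below the triangle threshold p ~ 1/n).


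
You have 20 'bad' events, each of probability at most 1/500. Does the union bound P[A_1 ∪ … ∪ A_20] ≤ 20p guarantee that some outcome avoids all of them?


Union bound: P[∪_{i=1}^{20} A_i] ≤ Σ_i P[A_i] ≤ 20·p = 20·(1/500) = 1/25.
Numerically: 1/25 ≈ 0.0400000.
Is 1/25 < 1? YES.
Since P[∪ A_i] ≤ 1/25 < 1, the complement has P[∩ A_i^c] ≥ 1 − 1/25 = 24/25 > 0, so some outcome avoids every A_i.

20·p = 1/25 ≈ 0.0400000; existence CERTIFIED by the union bound.


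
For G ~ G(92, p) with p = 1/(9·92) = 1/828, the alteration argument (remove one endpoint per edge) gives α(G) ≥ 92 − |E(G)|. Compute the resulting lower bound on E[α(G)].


E[|E(G)|] = C(92, 2)·p = 4186 · (1/828) = 91/18.
E[α(G)] ≥ n − E[|E(G)|] = 92 − 91/18 = 1565/18.
Numerically: ≈ 86.94444.
(This is only a lower bound; the true E[α(G)] may be larger.)

E[α(G)] ≥ 1565/18 ≈ 86.94444.


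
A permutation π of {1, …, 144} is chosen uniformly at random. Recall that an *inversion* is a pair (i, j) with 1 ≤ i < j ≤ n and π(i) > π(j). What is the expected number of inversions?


Write X = Σ X_I over the C(144, 2) = 10296 pairs i < j, with X_I the indicator of one inversion.
There are 10296 indicators.
For each fixed pair i < j, the values π(i) and π(j) are two distinct elements of {1, …, 144} in uniformly random order; by symmetry P[π(i) > π(j)] = 1/2.
By linearity: E[X] = 10296 · (1/2) = C(144, 2) · (1/2) = 10296/2 = 5148 ≈ 5148.000000.

E[X] = 5148 = 5148.000000.


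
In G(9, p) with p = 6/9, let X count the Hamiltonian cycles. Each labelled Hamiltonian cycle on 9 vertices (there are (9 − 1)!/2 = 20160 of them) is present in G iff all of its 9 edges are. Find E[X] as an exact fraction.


K_9 has (9 − 1)!/2 = 20160 labelled Hamiltonian cycles.
For each such Hamiltonian cycle H, let X_H = 1 if all 9 edges of H are present in G. Then P[X_H = 1] = p^{9} = (2/3)^{9} = 512/19683.
By linearity of expectation: E[X] = Σ_H E[X_H] = 20160 · p^{9} = 20160 · 512/19683 = 1146880/2187.
Numerically: E[X] ≈ 524.4.

E[X] = 20160 · (2/3)^{9} = 1146880/2187 ≈ 524.4.


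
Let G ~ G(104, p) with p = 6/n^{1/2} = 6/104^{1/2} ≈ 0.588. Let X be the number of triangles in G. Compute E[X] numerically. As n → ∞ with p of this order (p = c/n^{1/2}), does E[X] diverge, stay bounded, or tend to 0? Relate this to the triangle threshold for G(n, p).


Number of potential triangles: C(104, 3) = 182104.
Each occurs with probability p³ ≈ (0.588)³ ≈ 2.03659e-01.
By linearity: E[X] = C(104, 3)·p³ ≈ 182104 · 2.03659e-01 ≈ 37087.130.
Since α = 1/2 < 1, p = c/n^{1/2} ≫ 1/n is above the triangle threshold p ~ 1/n. Asymptotically E[X] ~ (c³/6)·n^{3(1−α)} = (6³/6)·n^{1.5} → ∞; triangles are abundant w.h.p.

E[X] ≈ 37087.130; in regime p = Θ(1/n^{1/2}) E[X] diverges (above the triangle threshold p ~ 1/n).


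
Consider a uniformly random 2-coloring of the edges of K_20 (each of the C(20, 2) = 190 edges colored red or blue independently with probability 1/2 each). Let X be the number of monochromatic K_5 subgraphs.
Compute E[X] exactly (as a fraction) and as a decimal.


Let X = Σ_S X_S over the C(20, 5) = 15504 subsets S of size 5, where X_S = 1 if the K_5 on S is monochromatic.
For a fixed S, the K_5 on S has C(5, 2) = 10 edges. P[all 10 edges red] = (1/2)^10, and likewise for blue, so P[monochromatic] = 2·(1/2)^10 = 2^{1 − 10} = 1/512.
By linearity: E[X] = C(20, 5) · 2^{1 − 10} = 15504 · 1/512 = 969/32.
Numerically: E[X] ≈ 30.281250.

E[X] = C(20,5)·2^(1−C(5,2)) = 969/32 ≈ 30.281250.


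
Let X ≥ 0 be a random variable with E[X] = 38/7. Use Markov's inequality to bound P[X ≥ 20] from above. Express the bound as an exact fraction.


μ = E[X] = 38/7, a = 20.
Markov: P[X ≥ 20] ≤ μ/a = (38/7)/20 = 19/70.
Numerically: ≈ 0.27143.
(Since a = 20 > μ = 5.42857, the bound 19/70 is < 1 and informative.)

P[X ≥ 20] ≤ 19/70 ≈ 0.27143.


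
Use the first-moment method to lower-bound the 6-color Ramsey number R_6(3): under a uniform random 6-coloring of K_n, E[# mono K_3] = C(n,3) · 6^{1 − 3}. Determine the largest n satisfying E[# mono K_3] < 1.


We need C(n, 3) · 6^{1 − 3} < 1, i.e. C(n, 3) < 6^{3 − 1} = 36.
Check values of n near the boundary:
  n = 6: C(6, 3) = 20; 20 < 36? YES
  n = 7: C(7, 3) = 35; 35 < 36? YES
  n = 8: C(8, 3) = 56; 56 < 36? NO
  n = 9: C(9, 3) = 84; 84 < 36? NO
  n = 10: C(10, 3) = 120; 120 < 36? NO
The largest n with C(n, 3) < 36 is n = 7 (where E[X] = 35/36 ≈ 0.9722). Hence R_6(3) > 7, i.e. R_6(3) ≥ 8.

Largest n = 7; hence R_6(3) > 7.


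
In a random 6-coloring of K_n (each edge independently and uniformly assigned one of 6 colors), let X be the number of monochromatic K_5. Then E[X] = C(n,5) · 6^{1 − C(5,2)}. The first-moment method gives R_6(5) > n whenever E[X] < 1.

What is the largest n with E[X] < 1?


We need C(n, 5) · 6^{1 − 10} < 1, i.e. C(n, 5) < 6^{10 − 1} = 10077696.
Check values of n near the boundary:
  n = 65: C(65, 5) = 8259888; 8259888 < 10077696? YES
  n = 66: C(66, 5) = 8936928; 8936928 < 10077696? YES
  n = 67: C(67, 5) = 9657648; 9657648 < 10077696? YES
  n = 68: C(68, 5) = 10424128; 10424128 < 10077696? NO
  n = 69: C(69, 5) = 11238513; 11238513 < 10077696? NO
  n = 70: C(70, 5) = 12103014; 12103014 < 10077696? NO
The largest n with C(n, 5) < 10077696 is n = 67 (where E[X] = 67067/69984 ≈ 0.9583). Hence R_6(5) > 67, i.e. R_6(5) ≥ 68.

Largest n = 67; hence R_6(5) > 67.


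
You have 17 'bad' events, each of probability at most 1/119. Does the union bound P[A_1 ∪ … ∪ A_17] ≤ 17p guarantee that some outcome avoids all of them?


Union bound: P[∪_{i=1}^{17} A_i] ≤ Σ_i P[A_i] ≤ 17·p = 17·(1/119) = 1/7.
Numerically: 1/7 ≈ 0.1428571.
Is 1/7 < 1? YES.
Since P[∪ A_i] ≤ 1/7 < 1, the complement has P[∩ A_i^c] ≥ 1 − 1/7 = 6/7 > 0, so some outcome avoids every A_i.

17·p = 1/7 ≈ 0.1428571; existence CERTIFIED by the union bound.


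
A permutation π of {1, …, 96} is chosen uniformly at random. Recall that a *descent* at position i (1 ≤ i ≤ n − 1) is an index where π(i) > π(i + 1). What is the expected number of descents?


Write X = Σ X_I over i = 1, …, 95, with X_I the indicator of one descent.
There are 95 indicators.
For each fixed i, the pair (π(i), π(i+1)) is a uniformly random ordered pair of distinct values from {1, …, 96}; by symmetry P[π(i) > π(i+1)] = 1/2.
By linearity: E[X] = 95 · (1/2) = (96 − 1) · (1/2) = 95/2 ≈ 47.500.

E[X] = 95/2 = 47.500.


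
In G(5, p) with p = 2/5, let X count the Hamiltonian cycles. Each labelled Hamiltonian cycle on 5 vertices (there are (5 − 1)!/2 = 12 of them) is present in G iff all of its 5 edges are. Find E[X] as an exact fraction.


K_5 has (5 − 1)!/2 = 12 labelled Hamiltonian cycles.
For each such Hamiltonian cycle H, let X_H = 1 if all 5 edges of H are present in G. Then P[X_H = 1] = p^{5} = (2/5)^{5} = 32/3125.
By linearity: E[X] = Σ_H E[X_H] = 12 · p^{5} = 12 · 32/3125 = 384/3125.
Numerically: E[X] ≈ 0.1229.

E[X] = 12 · (2/5)^{5} = 384/3125 ≈ 0.1229.


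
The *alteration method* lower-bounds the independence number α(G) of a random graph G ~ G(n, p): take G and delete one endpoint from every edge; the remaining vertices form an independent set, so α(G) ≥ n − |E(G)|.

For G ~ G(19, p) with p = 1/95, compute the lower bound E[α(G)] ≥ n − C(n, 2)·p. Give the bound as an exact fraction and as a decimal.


E[|E(G)|] = C(19, 2)·p = 171 · (1/95) = 9/5.
E[α(G)] ≥ n − E[|E(G)|] = 19 − 9/5 = 86/5.
Numerically: ≈ 17.200000.
(This is only a lower bound; the true E[α(G)] may be larger.)

E[α(G)] ≥ 86/5 ≈ 17.200000.


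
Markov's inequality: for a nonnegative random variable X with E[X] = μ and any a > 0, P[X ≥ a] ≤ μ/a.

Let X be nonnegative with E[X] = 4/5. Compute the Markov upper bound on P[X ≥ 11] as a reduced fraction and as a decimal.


μ = E[X] = 4/5, a = 11.
Markov: P[X ≥ 11] ≤ μ/a = (4/5)/11 = 4/55.
Numerically: ≈ 0.073.
(Since a = 11 > μ = 0.800, the bound 4/55 is < 1 and informative.)

P[X ≥ 11] ≤ 4/55 ≈ 0.073.


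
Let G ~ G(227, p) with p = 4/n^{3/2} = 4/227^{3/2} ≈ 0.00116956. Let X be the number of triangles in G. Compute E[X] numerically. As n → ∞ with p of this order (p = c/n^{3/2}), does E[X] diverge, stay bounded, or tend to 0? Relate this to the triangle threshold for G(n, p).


Number of potential triangles: C(227, 3) = 1923825.
Each occurs with probability p³ ≈ (0.00116956)³ ≈ 1.59979235e-09.
By linearity: E[X] = C(227, 3)·p³ ≈ 1923825 · 1.59979235e-09 ≈ 0.003078.
Since α = 3/2 > 1, p = c/n^{3/2} = o(1/n) is below the triangle threshold p ~ 1/n. Asymptotically E[X] ~ (c³/6)·n^{3(1−α)} = (4³/6)·n^{-1.5} → 0, so by Markov's inequality G has no triangles w.h.p.

E[X] ≈ 0.003078; in regime p = Θ(1/n^{3/2}) E[X] tends to 0 (below the triangle threshold p ~ 1/n).


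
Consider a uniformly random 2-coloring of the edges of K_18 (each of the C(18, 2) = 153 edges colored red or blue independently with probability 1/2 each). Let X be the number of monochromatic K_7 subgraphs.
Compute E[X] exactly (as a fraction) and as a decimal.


Let X = Σ_S X_S over the C(18, 7) = 31824 subsets S of size 7, where X_S = 1 if the K_7 on S is monochromatic.
For a fixed S, the K_7 on S has C(7, 2) = 21 edges. P[all 21 edges red] = (1/2)^21, and likewise for blue, so P[monochromatic] = 2·(1/2)^21 = 2^{1 − 21} = 1/1048576.
By linearity: E[X] = C(18, 7) · 2^{1 − 21} = 31824 · 1/1048576 = 1989/65536.
Numerically: E[X] ≈ 0.0303.

E[X] = C(18,7)·2^(1−C(7,2)) = 1989/65536 ≈ 0.0303.


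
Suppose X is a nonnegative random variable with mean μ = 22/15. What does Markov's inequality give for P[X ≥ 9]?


μ = E[X] = 22/15, a = 9.
Markov: P[X ≥ 9] ≤ μ/a = (22/15)/9 = 22/135.
Numerically: ≈ 0.16296.
(Since a = 9 > μ = 1.46667, the bound 22/135 is < 1 and informative.)

P[X ≥ 9] ≤ 22/135 ≈ 0.16296.


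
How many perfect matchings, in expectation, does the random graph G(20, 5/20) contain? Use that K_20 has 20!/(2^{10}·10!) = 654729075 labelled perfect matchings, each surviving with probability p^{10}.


K_20 has 20!/(2^{10}·10!) = 654729075 labelled perfect matchings.
For each such perfect matching H, let X_H = 1 if all 10 edges of H are present in G. Then P[X_H = 1] = p^{10} = (1/4)^{10} = 1/1048576.
By linearity of expectation: E[X] = Σ_H E[X_H] = 654729075 · p^{10} = 654729075 · 1/1048576 = 654729075/1048576.
Numerically: E[X] ≈ 624.4.

E[X] = 654729075 · (1/4)^{10} = 654729075/1048576 ≈ 624.4.


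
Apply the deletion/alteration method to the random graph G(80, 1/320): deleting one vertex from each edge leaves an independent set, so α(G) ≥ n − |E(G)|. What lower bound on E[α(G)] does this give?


E[|E(G)|] = C(80, 2)·p = 3160 · (1/320) = 79/8.
E[α(G)] ≥ n − E[|E(G)|] = 80 − 79/8 = 561/8.
Numerically: ≈ 70.12500.
(This is only a lower bound; the true E[α(G)] may be larger.)

E[α(G)] ≥ 561/8 ≈ 70.12500.


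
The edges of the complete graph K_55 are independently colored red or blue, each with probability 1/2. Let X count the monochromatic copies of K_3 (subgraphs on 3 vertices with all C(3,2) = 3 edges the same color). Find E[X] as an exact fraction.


Let X = Σ_S X_S over the C(55, 3) = 26235 subsets S of size 3, where X_S = 1 if the K_3 on S is monochromatic.
For a fixed S, the K_3 on S has C(3, 2) = 3 edges. P[all 3 edges red] = (1/2)^3, and likewise for blue, so P[monochromatic] = 2·(1/2)^3 = 2^{1 − 3} = 1/4.
By linearity: E[X] = C(55, 3) · 2^{1 − 3} = 26235 · 1/4 = 26235/4.
Numerically: E[X] ≈ 6558.750.

E[X] = C(55,3)·2^(1−C(3,2)) = 26235/4 ≈ 6558.750.


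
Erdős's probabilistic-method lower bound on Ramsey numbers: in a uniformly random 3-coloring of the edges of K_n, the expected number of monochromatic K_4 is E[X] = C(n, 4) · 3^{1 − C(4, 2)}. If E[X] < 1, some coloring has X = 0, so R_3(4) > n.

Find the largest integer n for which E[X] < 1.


We need C(n, 4) · 3^{1 − 6} < 1, i.e. C(n, 4) < 3^{6 − 1} = 243.
Check values of n near the boundary:
  n = 6: C(6, 4) = 15; 15 < 243? YES
  n = 7: C(7, 4) = 35; 35 < 243? YES
  n = 8: C(8, 4) = 70; 70 < 243? YES
  n = 9: C(9, 4) = 126; 126 < 243? YES
  n = 10: C(10, 4) = 210; 210 < 243? YES
  n = 11: C(11, 4) = 330; 330 < 243? NO
  n = 12: C(12, 4) = 495; 495 < 243? NO
The largest n with C(n, 4) < 243 is n = 10 (where E[X] = 70/81 ≈ 0.864). Hence R_3(4) > 10, i.e. R_3(4) ≥ 11.

Largest n = 10; hence R_3(4) > 10.


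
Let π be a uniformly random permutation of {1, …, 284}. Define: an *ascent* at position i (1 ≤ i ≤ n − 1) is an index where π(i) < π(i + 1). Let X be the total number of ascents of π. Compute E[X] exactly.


Write X = Σ X_I over i = 1, …, 283, with X_I the indicator of one ascent.
There are 283 indicators.
For each fixed i, the pair (π(i), π(i+1)) is a uniformly random ordered pair of distinct values from {1, …, 284}; by symmetry P[π(i) < π(i+1)] = 1/2.
By linearity: E[X] = 283 · (1/2) = (284 − 1) · (1/2) = 283/2 ≈ 141.5000.

E[X] = 283/2 = 141.5000.


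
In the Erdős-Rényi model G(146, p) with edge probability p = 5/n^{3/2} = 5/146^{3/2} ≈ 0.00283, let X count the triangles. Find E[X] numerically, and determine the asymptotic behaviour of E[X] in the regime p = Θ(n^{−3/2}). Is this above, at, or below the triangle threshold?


Number of potential triangles: C(146, 3) = 508080.
Each occurs with probability p³ ≈ (0.00283)³ ≈ 2.27679e-08.
By linearity: E[X] = C(146, 3)·p³ ≈ 508080 · 2.27679e-08 ≈ 0.012.
Since α = 3/2 > 1, p = c/n^{3/2} = o(1/n) is below the triangle threshold p ~ 1/n. Asymptotically E[X] ~ (c³/6)·n^{3(1−α)} = (5³/6)·n^{-1.5} → 0, so by Markov's inequality G has no triangles w.h.p.

E[X] ≈ 0.012; in regime p = Θ(1/n^{3/2}) E[X] tends to 0 (below the triangle threshold p ~ 1/n).


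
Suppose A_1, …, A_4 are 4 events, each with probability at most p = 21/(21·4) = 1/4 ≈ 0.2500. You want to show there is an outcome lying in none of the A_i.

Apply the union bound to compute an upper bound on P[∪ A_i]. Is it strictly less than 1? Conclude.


Union bound: P[∪_{i=1}^{4} A_i] ≤ Σ_i P[A_i] ≤ 4·p = 4·(1/4) = 1.
Numerically: 1 ≈ 1.0000.
Is 1 < 1? NO.
Since the bound 1 is ≥ 1, the union bound is uninformative here; it does NOT by itself certify existence.

4·p = 1 ≈ 1.0000; existence NOT certified by the union bound.


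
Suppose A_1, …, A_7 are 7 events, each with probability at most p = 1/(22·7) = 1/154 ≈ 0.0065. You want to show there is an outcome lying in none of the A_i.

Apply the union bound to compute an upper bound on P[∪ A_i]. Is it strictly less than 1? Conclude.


Union bound: P[∪_{i=1}^{7} A_i] ≤ Σ_i P[A_i] ≤ 7·p = 7·(1/154) = 1/22.
Numerically: 1/22 ≈ 0.0455.
Is 1/22 < 1? YES.
Since P[∪ A_i] ≤ 1/22 < 1, the complement has P[∩ A_i^c] ≥ 1 − 1/22 = 21/22 > 0, so some outcome avoids every A_i.

7·p = 1/22 ≈ 0.0455; existence CERTIFIED by the union bound.


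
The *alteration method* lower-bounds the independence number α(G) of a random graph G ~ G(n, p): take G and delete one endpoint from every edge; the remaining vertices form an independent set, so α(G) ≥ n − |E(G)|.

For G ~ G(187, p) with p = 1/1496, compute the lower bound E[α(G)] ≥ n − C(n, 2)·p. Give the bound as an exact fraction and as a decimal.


E[|E(G)|] = C(187, 2)·p = 17391 · (1/1496) = 93/8.
E[α(G)] ≥ n − E[|E(G)|] = 187 − 93/8 = 1403/8.
Numerically: ≈ 175.375000.
(This is only a lower bound; the true E[α(G)] may be larger.)

E[α(G)] ≥ 1403/8 ≈ 175.375000.


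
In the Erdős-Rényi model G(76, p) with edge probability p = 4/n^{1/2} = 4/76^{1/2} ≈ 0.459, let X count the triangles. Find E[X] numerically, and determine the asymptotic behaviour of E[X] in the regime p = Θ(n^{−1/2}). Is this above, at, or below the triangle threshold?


Number of potential triangles: C(76, 3) = 70300.
Each occurs with probability p³ ≈ (0.459)³ ≈ 9.65961e-02.
By linearity: E[X] = C(76, 3)·p³ ≈ 70300 · 9.65961e-02 ≈ 6790.706.
Since α = 1/2 < 1, p = c/n^{1/2} ≫ 1/n is above the triangle threshold p ~ 1/n. Asymptotically E[X] ~ (c³/6)·n^{3(1−α)} = (4³/6)·n^{1.5} → ∞; triangles are abundant w.h.p.

E[X] ≈ 6790.706; in regime p = Θ(1/n^{1/2}) E[X] diverges (above the triangle threshold p ~ 1/n).


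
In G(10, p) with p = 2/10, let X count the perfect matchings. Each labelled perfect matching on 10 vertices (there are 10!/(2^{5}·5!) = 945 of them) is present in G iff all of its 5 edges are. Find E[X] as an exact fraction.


K_10 has 10!/(2^{5}·5!) = 945 labelled perfect matchings.
For each such perfect matching H, let X_H = 1 if all 5 edges of H are present in G. Then P[X_H = 1] = p^{5} = (1/5)^{5} = 1/3125.
By linearity of expectation: E[X] = Σ_H E[X_H] = 945 · p^{5} = 945 · 1/3125 = 189/625.
Numerically: E[X] ≈ 0.302.

E[X] = 945 · (1/5)^{5} = 189/625 ≈ 0.302.


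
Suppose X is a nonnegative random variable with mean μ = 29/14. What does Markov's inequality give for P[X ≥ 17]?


μ = E[X] = 29/14, a = 17.
Markov: P[X ≥ 17] ≤ μ/a = (29/14)/17 = 29/238.
Numerically: ≈ 0.12185.
(Since a = 17 > μ = 2.07143, the bound 29/238 is < 1 and informative.)

P[X ≥ 17] ≤ 29/238 ≈ 0.12185.


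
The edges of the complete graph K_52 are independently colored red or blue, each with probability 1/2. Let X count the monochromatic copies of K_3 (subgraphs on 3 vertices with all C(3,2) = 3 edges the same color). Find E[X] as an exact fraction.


Let X = Σ_S X_S over the C(52, 3) = 22100 subsets S of size 3, where X_S = 1 if the K_3 on S is monochromatic.
For a fixed S, the K_3 on S has C(3, 2) = 3 edges. P[all 3 edges red] = (1/2)^3, and likewise for blue, so P[monochromatic] = 2·(1/2)^3 = 2^{1 − 3} = 1/4.
By linearity: E[X] = C(52, 3) · 2^{1 − 3} = 22100 · 1/4 = 5525.
Numerically: E[X] ≈ 5525.000000.

E[X] = C(52,3)·2^(1−C(3,2)) = 5525 ≈ 5525.000000.


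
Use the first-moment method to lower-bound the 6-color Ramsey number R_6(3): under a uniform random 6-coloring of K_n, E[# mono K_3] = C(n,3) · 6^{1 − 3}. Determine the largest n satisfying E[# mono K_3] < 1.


We need C(n, 3) · 6^{1 − 3} < 1, i.e. C(n, 3) < 6^{3 − 1} = 36.
Check values of n near the boundary:
  n = 3: C(3, 3) = 1; 1 < 36? YES
  n = 4: C(4, 3) = 4; 4 < 36? YES
  n = 5: C(5, 3) = 10; 10 < 36? YES
  n = 6: C(6, 3) = 20; 20 < 36? YES
  n = 7: C(7, 3) = 35; 35 < 36? YES
  n = 8: C(8, 3) = 56; 56 < 36? NO
  n = 9: C(9, 3) = 84; 84 < 36? NO
  n = 10: C(10, 3) = 120; 120 < 36? NO
The largest n with C(n, 3) < 36 is n = 7 (where E[X] = 35/36 ≈ 0.97222). Hence R_6(3) > 7, i.e. R_6(3) ≥ 8.

Largest n = 7; hence R_6(3) > 7.


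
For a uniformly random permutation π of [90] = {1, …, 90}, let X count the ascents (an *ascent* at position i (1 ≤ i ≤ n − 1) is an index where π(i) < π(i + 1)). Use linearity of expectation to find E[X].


Write X = Σ X_I over i = 1, …, 89, with X_I the indicator of one ascent.
There are 89 indicators.
For each fixed i, the pair (π(i), π(i+1)) is a uniformly random ordered pair of distinct values from {1, …, 90}; by symmetry P[π(i) < π(i+1)] = 1/2.
By linearity: E[X] = 89 · (1/2) = (90 − 1) · (1/2) = 89/2 ≈ 44.5000.

E[X] = 89/2 = 44.5000.


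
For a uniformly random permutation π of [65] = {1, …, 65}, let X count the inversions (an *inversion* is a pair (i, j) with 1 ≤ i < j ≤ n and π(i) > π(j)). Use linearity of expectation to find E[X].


Write X = Σ X_I over the C(65, 2) = 2080 pairs i < j, with X_I the indicator of one inversion.
There are 2080 indicators.
For each fixed pair i < j, the values π(i) and π(j) are two distinct elements of {1, …, 65} in uniformly random order; by symmetry P[π(i) > π(j)] = 1/2.
By linearity: E[X] = 2080 · (1/2) = C(65, 2) · (1/2) = 2080/2 = 1040 ≈ 1040.000000.

E[X] = 1040 = 1040.000000.


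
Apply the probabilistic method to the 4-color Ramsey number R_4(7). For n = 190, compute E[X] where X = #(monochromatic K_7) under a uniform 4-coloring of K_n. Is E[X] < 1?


E[X] = C(190, 7) · 4^{1 − 21} = 1585940245560 · 4^{−20} = 1585940245560/1099511627776.
As a reduced fraction: E[X] = 198242530695/137438953472 ≈ 1.44240.
Is E[X] < 1? NO.
Since E[X] ≥ 1, the first-moment bound is inconclusive at n = 190; it does NOT by itself certify R_4(7) > 190.

E[X] = 198242530695/137438953472 ≈ 1.44240; E[X] ≥ 1; first-moment method inconclusive here.


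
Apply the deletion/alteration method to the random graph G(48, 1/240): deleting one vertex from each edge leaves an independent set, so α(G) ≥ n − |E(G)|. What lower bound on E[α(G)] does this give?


E[|E(G)|] = C(48, 2)·p = 1128 · (1/240) = 47/10.
E[α(G)] ≥ n − E[|E(G)|] = 48 − 47/10 = 433/10.
Numerically: ≈ 43.30000.
(This is only a lower bound; the true E[α(G)] may be larger.)

E[α(G)] ≥ 433/10 ≈ 43.30000.


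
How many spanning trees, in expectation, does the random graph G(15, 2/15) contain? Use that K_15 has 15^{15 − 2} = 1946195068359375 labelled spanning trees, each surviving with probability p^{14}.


K_15 has 15^{15 − 2} = 1946195068359375 labelled spanning trees.
For each such spanning tree H, let X_H = 1 if all 14 edges of H are present in G. Then P[X_H = 1] = p^{14} = (2/15)^{14} = 16384/29192926025390625.
By linearity of expectation: E[X] = Σ_H E[X_H] = 1946195068359375 · p^{14} = 1946195068359375 · 16384/29192926025390625 = 16384/15.
Numerically: E[X] ≈ 1092.

E[X] = 1946195068359375 · (2/15)^{14} = 16384/15 ≈ 1092.


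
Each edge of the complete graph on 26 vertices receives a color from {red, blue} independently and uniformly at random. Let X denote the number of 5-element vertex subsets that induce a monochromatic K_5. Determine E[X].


Let X = Σ_S X_S over the C(26, 5) = 65780 subsets S of size 5, where X_S = 1 if the K_5 on S is monochromatic.
For a fixed S, the K_5 on S has C(5, 2) = 10 edges. P[all 10 edges red] = (1/2)^10, and likewise for blue, so P[monochromatic] = 2·(1/2)^10 = 2^{1 − 10} = 1/512.
By linearity: E[X] = C(26, 5) · 2^{1 − 10} = 65780 · 1/512 = 16445/128.
Numerically: E[X] ≈ 128.476562.

E[X] = C(26,5)·2^(1−C(5,2)) = 16445/128 ≈ 128.476562.


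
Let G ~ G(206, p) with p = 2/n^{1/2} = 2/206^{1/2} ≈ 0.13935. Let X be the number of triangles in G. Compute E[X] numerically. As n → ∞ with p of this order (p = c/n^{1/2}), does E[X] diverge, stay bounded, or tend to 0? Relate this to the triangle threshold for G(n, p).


Number of potential triangles: C(206, 3) = 1435820.
Each occurs with probability p³ ≈ (0.13935)³ ≈ 2.7057593e-03.
By linearity: E[X] = C(206, 3)·p³ ≈ 1435820 · 2.7057593e-03 ≈ 3884.98329.
Since α = 1/2 < 1, p = c/n^{1/2} ≫ 1/n is above the triangle threshold p ~ 1/n. Asymptotically E[X] ~ (c³/6)·n^{3(1−α)} = (2³/6)·n^{1.5} → ∞; triangles are abundant w.h.p.

E[X] ≈ 3884.98329; in regime p = Θ(1/n^{1/2}) E[X] diverges (above the triangle threshold p ~ 1/n).


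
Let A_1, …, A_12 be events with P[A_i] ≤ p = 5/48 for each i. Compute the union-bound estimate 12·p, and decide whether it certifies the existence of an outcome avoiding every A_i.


Union bound: P[∪_{i=1}^{12} A_i] ≤ Σ_i P[A_i] ≤ 12·p = 12·(5/48) = 5/4.
Numerically: 5/4 ≈ 1.250.
Is 5/4 < 1? NO.
Since the bound 5/4 is ≥ 1, the union bound is uninformative here; it does NOT by itself certify existence.

12·p = 5/4 ≈ 1.250; existence NOT certified by the union bound.


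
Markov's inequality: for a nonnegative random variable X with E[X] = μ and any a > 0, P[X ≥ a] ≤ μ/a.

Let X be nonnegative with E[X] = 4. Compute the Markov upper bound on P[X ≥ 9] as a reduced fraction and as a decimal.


μ = E[X] = 4, a = 9.
Markov: P[X ≥ 9] ≤ μ/a = (4)/9 = 4/9.
Numerically: ≈ 0.44444.
(Since a = 9 > μ = 4.00000, the bound 4/9 is < 1 and informative.)

P[X ≥ 9] ≤ 4/9 ≈ 0.44444.


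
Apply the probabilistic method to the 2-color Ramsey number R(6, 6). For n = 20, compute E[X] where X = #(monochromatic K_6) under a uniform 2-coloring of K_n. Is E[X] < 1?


E[X] = C(20, 6) · 2^{1 − 15} = 38760 · 2^{−14} = 38760/16384.
As a reduced fraction: E[X] = 4845/2048 ≈ 2.366.
Is E[X] < 1? NO.
Since E[X] ≥ 1, the first-moment bound is inconclusive at n = 20; it does NOT by itself certify R(6, 6) > 20.

E[X] = 4845/2048 ≈ 2.366; E[X] ≥ 1; first-moment method inconclusive here.


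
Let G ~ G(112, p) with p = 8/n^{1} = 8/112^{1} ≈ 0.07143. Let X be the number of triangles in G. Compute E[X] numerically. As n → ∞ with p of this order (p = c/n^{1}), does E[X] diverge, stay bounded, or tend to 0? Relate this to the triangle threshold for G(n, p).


Number of potential triangles: C(112, 3) = 227920.
Each occurs with probability p³ ≈ (0.07143)³ ≈ 3.644315e-04.
By linearity: E[X] = C(112, 3)·p³ ≈ 227920 · 3.644315e-04 ≈ 83.0612.
Here α = 1, so p = 8/n is exactly at the triangle threshold p ~ 1/n. Asymptotically E[X] → c³/6 = 8³/6 = 256/3 ≈ 85.3333, a bounded constant. In this regime the triangle count is asymptotically Poisson(c³/6).

E[X] ≈ 83.0612; in regime p = Θ(1/n^{1}) E[X] stays bounded (at the triangle threshold p ~ 1/n).


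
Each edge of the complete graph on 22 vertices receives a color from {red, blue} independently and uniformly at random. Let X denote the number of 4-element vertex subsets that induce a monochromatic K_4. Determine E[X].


Let X = Σ_S X_S over the C(22, 4) = 7315 subsets S of size 4, where X_S = 1 if the K_4 on S is monochromatic.
For a fixed S, the K_4 on S has C(4, 2) = 6 edges. P[all 6 edges red] = (1/2)^6, and likewise for blue, so P[monochromatic] = 2·(1/2)^6 = 2^{1 − 6} = 1/32.
Summing: E[X] = C(22, 4) · 2^{1 − 6} = 7315 · 1/32 = 7315/32.
Numerically: E[X] ≈ 228.594.

E[X] = C(22,4)·2^(1−C(4,2)) = 7315/32 ≈ 228.594.


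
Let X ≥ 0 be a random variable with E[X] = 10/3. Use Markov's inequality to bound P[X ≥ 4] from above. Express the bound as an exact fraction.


μ = E[X] = 10/3, a = 4.
Markov: P[X ≥ 4] ≤ μ/a = (10/3)/4 = 5/6.
Numerically: ≈ 0.833.
(Since a = 4 > μ = 3.333, the bound 5/6 is < 1 and informative.)

P[X ≥ 4] ≤ 5/6 ≈ 0.833.


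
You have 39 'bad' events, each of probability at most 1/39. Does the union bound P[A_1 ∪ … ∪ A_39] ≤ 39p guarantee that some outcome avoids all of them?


Union bound: P[∪_{i=1}^{39} A_i] ≤ Σ_i P[A_i] ≤ 39·p = 39·(1/39) = 1.
Numerically: 1 ≈ 1.0000.
Is 1 < 1? NO.
Since the bound 1 is ≥ 1, the union bound is uninformative here; it does NOT by itself certify existence.

39·p = 1 ≈ 1.0000; existence NOT certified by the union bound.


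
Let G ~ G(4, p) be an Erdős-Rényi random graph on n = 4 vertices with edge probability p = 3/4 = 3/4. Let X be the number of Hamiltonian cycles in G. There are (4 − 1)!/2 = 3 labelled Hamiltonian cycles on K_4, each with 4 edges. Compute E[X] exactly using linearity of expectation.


K_4 has (4 − 1)!/2 = 3 labelled Hamiltonian cycles.
For each such Hamiltonian cycle H, let X_H = 1 if all 4 edges of H are present in G. Then P[X_H = 1] = p^{4} = (3/4)^{4} = 81/256.
Summing the indicators: E[X] = Σ_H E[X_H] = 3 · p^{4} = 3 · 81/256 = 243/256.
Numerically: E[X] ≈ 0.949219.

E[X] = 3 · (3/4)^{4} = 243/256 ≈ 0.949219.


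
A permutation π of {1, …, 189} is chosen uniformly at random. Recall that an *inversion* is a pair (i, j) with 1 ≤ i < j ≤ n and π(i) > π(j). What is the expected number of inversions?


Write X = Σ X_I over the C(189, 2) = 17766 pairs i < j, with X_I the indicator of one inversion.
There are 17766 indicators.
For each fixed pair i < j, the values π(i) and π(j) are two distinct elements of {1, …, 189} in uniformly random order; by symmetry P[π(i) > π(j)] = 1/2.
By linearity: E[X] = 17766 · (1/2) = C(189, 2) · (1/2) = 17766/2 = 8883 ≈ 8883.000.

E[X] = 8883 = 8883.000.


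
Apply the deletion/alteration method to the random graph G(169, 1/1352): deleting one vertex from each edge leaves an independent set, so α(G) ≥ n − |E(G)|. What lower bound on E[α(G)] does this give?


E[|E(G)|] = C(169, 2)·p = 14196 · (1/1352) = 21/2.
E[α(G)] ≥ n − E[|E(G)|] = 169 − 21/2 = 317/2.
Numerically: ≈ 158.5000.
(This is only a lower bound; the true E[α(G)] may be larger.)

E[α(G)] ≥ 317/2 ≈ 158.5000.


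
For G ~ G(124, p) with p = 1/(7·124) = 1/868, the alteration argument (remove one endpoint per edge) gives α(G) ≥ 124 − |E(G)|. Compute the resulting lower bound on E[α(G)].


E[|E(G)|] = C(124, 2)·p = 7626 · (1/868) = 123/14.
E[α(G)] ≥ n − E[|E(G)|] = 124 − 123/14 = 1613/14.
Numerically: ≈ 115.214286.
(This is only a lower bound; the true E[α(G)] may be larger.)

E[α(G)] ≥ 1613/14 ≈ 115.214286.


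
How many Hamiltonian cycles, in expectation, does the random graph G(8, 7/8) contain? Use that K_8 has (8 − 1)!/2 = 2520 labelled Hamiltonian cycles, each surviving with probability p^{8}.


K_8 has (8 − 1)!/2 = 2520 labelled Hamiltonian cycles.
For each such Hamiltonian cycle H, let X_H = 1 if all 8 edges of H are present in G. Then P[X_H = 1] = p^{8} = (7/8)^{8} = 5764801/16777216.
By linearity of expectation: E[X] = Σ_H E[X_H] = 2520 · p^{8} = 2520 · 5764801/16777216 = 1815912315/2097152.
Numerically: E[X] ≈ 865.9.

E[X] = 2520 · (7/8)^{8} = 1815912315/2097152 ≈ 865.9.


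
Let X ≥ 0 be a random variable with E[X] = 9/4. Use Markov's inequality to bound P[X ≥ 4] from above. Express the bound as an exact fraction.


μ = E[X] = 9/4, a = 4.
Markov: P[X ≥ 4] ≤ μ/a = (9/4)/4 = 9/16.
Numerically: ≈ 0.562.
(Since a = 4 > μ = 2.250, the bound 9/16 is < 1 and informative.)

P[X ≥ 4] ≤ 9/16 ≈ 0.562.


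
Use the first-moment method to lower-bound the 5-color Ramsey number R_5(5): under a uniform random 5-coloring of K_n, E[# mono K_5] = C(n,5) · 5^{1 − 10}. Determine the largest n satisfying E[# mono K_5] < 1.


We need C(n, 5) · 5^{1 − 10} < 1, i.e. C(n, 5) < 5^{10 − 1} = 1953125.
Check values of n near the boundary:
  n = 46: C(46, 5) = 1370754; 1370754 < 1953125? YES
  n = 47: C(47, 5) = 1533939; 1533939 < 1953125? YES
  n = 48: C(48, 5) = 1712304; 1712304 < 1953125? YES
  n = 49: C(49, 5) = 1906884; 1906884 < 1953125? YES
  n = 50: C(50, 5) = 2118760; 2118760 < 1953125? NO
The largest n with C(n, 5) < 1953125 is n = 49 (where E[X] = 1906884/1953125 ≈ 0.9763). Hence R_5(5) > 49, i.e. R_5(5) ≥ 50.

Largest n = 49; hence R_5(5) > 49.


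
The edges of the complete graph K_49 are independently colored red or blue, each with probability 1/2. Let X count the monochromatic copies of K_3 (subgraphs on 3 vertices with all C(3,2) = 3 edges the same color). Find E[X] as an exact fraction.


Let X = Σ_S X_S over the C(49, 3) = 18424 subsets S of size 3, where X_S = 1 if the K_3 on S is monochromatic.
For a fixed S, the K_3 on S has C(3, 2) = 3 edges. P[all 3 edges red] = (1/2)^3, and likewise for blue, so P[monochromatic] = 2·(1/2)^3 = 2^{1 − 3} = 1/4.
By linearity of expectation: E[X] = C(49, 3) · 2^{1 − 3} = 18424 · 1/4 = 4606.
Numerically: E[X] ≈ 4606.000.

E[X] = C(49,3)·2^(1−C(3,2)) = 4606 ≈ 4606.000.


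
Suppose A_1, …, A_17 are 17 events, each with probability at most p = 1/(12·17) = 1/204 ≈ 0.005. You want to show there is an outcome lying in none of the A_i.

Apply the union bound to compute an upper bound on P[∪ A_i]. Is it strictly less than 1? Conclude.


Union bound: P[∪_{i=1}^{17} A_i] ≤ Σ_i P[A_i] ≤ 17·p = 17·(1/204) = 1/12.
Numerically: 1/12 ≈ 0.083.
Is 1/12 < 1? YES.
Since P[∪ A_i] ≤ 1/12 < 1, the complement has P[∩ A_i^c] ≥ 1 − 1/12 = 11/12 > 0, so some outcome avoids every A_i.

17·p = 1/12 ≈ 0.083; existence CERTIFIED by the union bound.


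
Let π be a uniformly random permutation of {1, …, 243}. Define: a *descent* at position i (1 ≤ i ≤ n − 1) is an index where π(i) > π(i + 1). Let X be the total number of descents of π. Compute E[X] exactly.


Write X = Σ X_I over i = 1, …, 242, with X_I the indicator of one descent.
There are 242 indicators.
For each fixed i, the pair (π(i), π(i+1)) is a uniformly random ordered pair of distinct values from {1, …, 243}; by symmetry P[π(i) > π(i+1)] = 1/2.
By linearity: E[X] = 242 · (1/2) = (243 − 1) · (1/2) = 121 ≈ 121.000.

E[X] = 121 = 121.000.


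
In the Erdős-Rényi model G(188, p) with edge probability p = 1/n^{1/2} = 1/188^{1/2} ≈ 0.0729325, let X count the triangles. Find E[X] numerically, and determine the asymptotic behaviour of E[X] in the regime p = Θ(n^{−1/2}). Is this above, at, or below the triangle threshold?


Number of potential triangles: C(188, 3) = 1089836.
Each occurs with probability p³ ≈ (0.0729325)³ ≈ 3.87938807e-04.
By linearity: E[X] = C(188, 3)·p³ ≈ 1089836 · 3.87938807e-04 ≈ 422.789678.
Since α = 1/2 < 1, p = c/n^{1/2} ≫ 1/n is above the triangle threshold p ~ 1/n. Asymptotically E[X] ~ (c³/6)·n^{3(1−α)} = (1³/6)·n^{1.5} → ∞; triangles are abundant w.h.p.

E[X] ≈ 422.789678; in regime p = Θ(1/n^{1/2}) E[X] diverges (above the triangle threshold p ~ 1/n).


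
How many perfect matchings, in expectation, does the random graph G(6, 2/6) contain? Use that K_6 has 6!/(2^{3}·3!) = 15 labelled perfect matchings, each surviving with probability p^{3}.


K_6 has 6!/(2^{3}·3!) = 15 labelled perfect matchings.
For each such perfect matching H, let X_H = 1 if all 3 edges of H are present in G. Then P[X_H = 1] = p^{3} = (1/3)^{3} = 1/27.
By linearity: E[X] = Σ_H E[X_H] = 15 · p^{3} = 15 · 1/27 = 5/9.
Numerically: E[X] ≈ 0.555556.

E[X] = 15 · (1/3)^{3} = 5/9 ≈ 0.555556.


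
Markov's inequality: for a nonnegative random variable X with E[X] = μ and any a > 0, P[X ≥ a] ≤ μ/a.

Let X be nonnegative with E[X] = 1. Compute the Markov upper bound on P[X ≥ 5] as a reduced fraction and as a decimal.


μ = E[X] = 1, a = 5.
Markov: P[X ≥ 5] ≤ μ/a = (1)/5 = 1/5.
Numerically: ≈ 0.200000.
(Since a = 5 > μ = 1.000000, the bound 1/5 is < 1 and informative.)

P[X ≥ 5] ≤ 1/5 ≈ 0.200000.


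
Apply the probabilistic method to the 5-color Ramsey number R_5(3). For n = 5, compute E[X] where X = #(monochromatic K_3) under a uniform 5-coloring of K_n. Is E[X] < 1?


E[X] = C(5, 3) · 5^{1 − 3} = 10 · 5^{−2} = 10/25.
As a reduced fraction: E[X] = 2/5 ≈ 0.4000.
Is E[X] < 1? YES.
Since E[X] < 1, there exists a 5-coloring of K_{5} with no monochromatic K_3; hence R_5(3) > 5.

E[X] = 2/5 ≈ 0.4000; E[X] < 1, so R_5(3) > 5.


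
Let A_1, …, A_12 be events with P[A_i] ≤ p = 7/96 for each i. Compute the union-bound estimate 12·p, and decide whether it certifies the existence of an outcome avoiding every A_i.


Union bound: P[∪_{i=1}^{12} A_i] ≤ Σ_i P[A_i] ≤ 12·p = 12·(7/96) = 7/8.
Numerically: 7/8 ≈ 0.87500.
Is 7/8 < 1? YES.
Since P[∪ A_i] ≤ 7/8 < 1, the complement has P[∩ A_i^c] ≥ 1 − 7/8 = 1/8 > 0, so some outcome avoids every A_i.

12·p = 7/8 ≈ 0.87500; existence CERTIFIED by the union bound.


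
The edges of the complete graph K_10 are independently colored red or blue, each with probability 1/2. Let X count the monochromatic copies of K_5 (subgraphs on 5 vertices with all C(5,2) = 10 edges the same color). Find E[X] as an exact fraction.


Let X = Σ_S X_S over the C(10, 5) = 252 subsets S of size 5, where X_S = 1 if the K_5 on S is monochromatic.
For a fixed S, the K_5 on S has C(5, 2) = 10 edges. P[all 10 edges red] = (1/2)^10, and likewise for blue, so P[monochromatic] = 2·(1/2)^10 = 2^{1 − 10} = 1/512.
By linearity: E[X] = C(10, 5) · 2^{1 − 10} = 252 · 1/512 = 63/128.
Numerically: E[X] ≈ 0.4922.

E[X] = C(10,5)·2^(1−C(5,2)) = 63/128 ≈ 0.4922.


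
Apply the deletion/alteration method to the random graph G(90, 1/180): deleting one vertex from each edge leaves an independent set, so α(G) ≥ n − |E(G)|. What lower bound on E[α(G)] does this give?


E[|E(G)|] = C(90, 2)·p = 4005 · (1/180) = 89/4.
E[α(G)] ≥ n − E[|E(G)|] = 90 − 89/4 = 271/4.
Numerically: ≈ 67.750000.
(This is only a lower bound; the true E[α(G)] may be larger.)

E[α(G)] ≥ 271/4 ≈ 67.750000.


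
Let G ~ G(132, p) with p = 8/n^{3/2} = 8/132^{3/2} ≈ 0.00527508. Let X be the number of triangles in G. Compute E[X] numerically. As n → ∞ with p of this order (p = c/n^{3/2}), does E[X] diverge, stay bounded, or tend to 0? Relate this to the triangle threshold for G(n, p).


Number of potential triangles: C(132, 3) = 374660.
Each occurs with probability p³ ≈ (0.00527508)³ ≈ 1.46786890e-07.
By linearity: E[X] = C(132, 3)·p³ ≈ 374660 · 1.46786890e-07 ≈ 0.054995.
Since α = 3/2 > 1, p = c/n^{3/2} = o(1/n) is below the triangle threshold p ~ 1/n. Asymptotically E[X] ~ (c³/6)·n^{3(1−α)} = (8³/6)·n^{-1.5} → 0, so by Markov's inequality G has no triangles w.h.p.

E[X] ≈ 0.054995; in regime p = Θ(1/n^{3/2}) E[X] tends to 0 (below the triangle threshold p ~ 1/n).
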